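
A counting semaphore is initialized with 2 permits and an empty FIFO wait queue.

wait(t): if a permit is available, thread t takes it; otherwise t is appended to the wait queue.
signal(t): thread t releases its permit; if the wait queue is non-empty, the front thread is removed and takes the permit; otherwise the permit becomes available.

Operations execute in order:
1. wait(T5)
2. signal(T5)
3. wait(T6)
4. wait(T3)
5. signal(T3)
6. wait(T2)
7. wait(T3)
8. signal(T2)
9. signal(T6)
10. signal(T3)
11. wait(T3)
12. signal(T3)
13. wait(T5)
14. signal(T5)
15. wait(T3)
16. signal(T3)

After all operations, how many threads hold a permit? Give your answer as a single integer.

Step 1: wait(T5) -> count=1 queue=[] holders={T5}
Step 2: signal(T5) -> count=2 queue=[] holders={none}
Step 3: wait(T6) -> count=1 queue=[] holders={T6}
Step 4: wait(T3) -> count=0 queue=[] holders={T3,T6}
Step 5: signal(T3) -> count=1 queue=[] holders={T6}
Step 6: wait(T2) -> count=0 queue=[] holders={T2,T6}
Step 7: wait(T3) -> count=0 queue=[T3] holders={T2,T6}
Step 8: signal(T2) -> count=0 queue=[] holders={T3,T6}
Step 9: signal(T6) -> count=1 queue=[] holders={T3}
Step 10: signal(T3) -> count=2 queue=[] holders={none}
Step 11: wait(T3) -> count=1 queue=[] holders={T3}
Step 12: signal(T3) -> count=2 queue=[] holders={none}
Step 13: wait(T5) -> count=1 queue=[] holders={T5}
Step 14: signal(T5) -> count=2 queue=[] holders={none}
Step 15: wait(T3) -> count=1 queue=[] holders={T3}
Step 16: signal(T3) -> count=2 queue=[] holders={none}
Final holders: {none} -> 0 thread(s)

Answer: 0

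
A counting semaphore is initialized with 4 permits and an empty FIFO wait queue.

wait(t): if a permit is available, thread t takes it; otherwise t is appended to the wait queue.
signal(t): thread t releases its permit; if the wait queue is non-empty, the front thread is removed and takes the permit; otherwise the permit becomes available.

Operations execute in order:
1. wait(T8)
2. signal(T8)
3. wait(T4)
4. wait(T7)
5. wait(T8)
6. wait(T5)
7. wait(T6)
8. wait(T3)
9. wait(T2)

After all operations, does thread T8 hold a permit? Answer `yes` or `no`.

Answer: yes

Derivation:
Step 1: wait(T8) -> count=3 queue=[] holders={T8}
Step 2: signal(T8) -> count=4 queue=[] holders={none}
Step 3: wait(T4) -> count=3 queue=[] holders={T4}
Step 4: wait(T7) -> count=2 queue=[] holders={T4,T7}
Step 5: wait(T8) -> count=1 queue=[] holders={T4,T7,T8}
Step 6: wait(T5) -> count=0 queue=[] holders={T4,T5,T7,T8}
Step 7: wait(T6) -> count=0 queue=[T6] holders={T4,T5,T7,T8}
Step 8: wait(T3) -> count=0 queue=[T6,T3] holders={T4,T5,T7,T8}
Step 9: wait(T2) -> count=0 queue=[T6,T3,T2] holders={T4,T5,T7,T8}
Final holders: {T4,T5,T7,T8} -> T8 in holders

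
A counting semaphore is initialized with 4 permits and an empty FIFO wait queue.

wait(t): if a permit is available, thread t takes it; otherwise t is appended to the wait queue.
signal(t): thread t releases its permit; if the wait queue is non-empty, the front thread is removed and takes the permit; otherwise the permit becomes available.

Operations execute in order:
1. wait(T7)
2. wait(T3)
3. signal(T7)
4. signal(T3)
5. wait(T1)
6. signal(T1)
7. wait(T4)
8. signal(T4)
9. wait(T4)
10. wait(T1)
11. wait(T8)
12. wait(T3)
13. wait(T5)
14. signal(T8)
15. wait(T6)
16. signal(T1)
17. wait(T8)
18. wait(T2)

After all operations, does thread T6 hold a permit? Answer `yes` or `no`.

Step 1: wait(T7) -> count=3 queue=[] holders={T7}
Step 2: wait(T3) -> count=2 queue=[] holders={T3,T7}
Step 3: signal(T7) -> count=3 queue=[] holders={T3}
Step 4: signal(T3) -> count=4 queue=[] holders={none}
Step 5: wait(T1) -> count=3 queue=[] holders={T1}
Step 6: signal(T1) -> count=4 queue=[] holders={none}
Step 7: wait(T4) -> count=3 queue=[] holders={T4}
Step 8: signal(T4) -> count=4 queue=[] holders={none}
Step 9: wait(T4) -> count=3 queue=[] holders={T4}
Step 10: wait(T1) -> count=2 queue=[] holders={T1,T4}
Step 11: wait(T8) -> count=1 queue=[] holders={T1,T4,T8}
Step 12: wait(T3) -> count=0 queue=[] holders={T1,T3,T4,T8}
Step 13: wait(T5) -> count=0 queue=[T5] holders={T1,T3,T4,T8}
Step 14: signal(T8) -> count=0 queue=[] holders={T1,T3,T4,T5}
Step 15: wait(T6) -> count=0 queue=[T6] holders={T1,T3,T4,T5}
Step 16: signal(T1) -> count=0 queue=[] holders={T3,T4,T5,T6}
Step 17: wait(T8) -> count=0 queue=[T8] holders={T3,T4,T5,T6}
Step 18: wait(T2) -> count=0 queue=[T8,T2] holders={T3,T4,T5,T6}
Final holders: {T3,T4,T5,T6} -> T6 in holders

Answer: yes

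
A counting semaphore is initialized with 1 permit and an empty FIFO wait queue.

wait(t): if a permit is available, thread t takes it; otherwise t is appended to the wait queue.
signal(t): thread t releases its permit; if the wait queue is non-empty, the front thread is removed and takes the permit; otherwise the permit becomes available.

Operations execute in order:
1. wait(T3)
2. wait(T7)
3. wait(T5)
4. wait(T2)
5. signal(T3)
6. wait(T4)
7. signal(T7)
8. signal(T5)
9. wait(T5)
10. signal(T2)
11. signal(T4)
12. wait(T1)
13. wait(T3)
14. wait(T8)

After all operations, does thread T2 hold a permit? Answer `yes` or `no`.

Answer: no

Derivation:
Step 1: wait(T3) -> count=0 queue=[] holders={T3}
Step 2: wait(T7) -> count=0 queue=[T7] holders={T3}
Step 3: wait(T5) -> count=0 queue=[T7,T5] holders={T3}
Step 4: wait(T2) -> count=0 queue=[T7,T5,T2] holders={T3}
Step 5: signal(T3) -> count=0 queue=[T5,T2] holders={T7}
Step 6: wait(T4) -> count=0 queue=[T5,T2,T4] holders={T7}
Step 7: signal(T7) -> count=0 queue=[T2,T4] holders={T5}
Step 8: signal(T5) -> count=0 queue=[T4] holders={T2}
Step 9: wait(T5) -> count=0 queue=[T4,T5] holders={T2}
Step 10: signal(T2) -> count=0 queue=[T5] holders={T4}
Step 11: signal(T4) -> count=0 queue=[] holders={T5}
Step 12: wait(T1) -> count=0 queue=[T1] holders={T5}
Step 13: wait(T3) -> count=0 queue=[T1,T3] holders={T5}
Step 14: wait(T8) -> count=0 queue=[T1,T3,T8] holders={T5}
Final holders: {T5} -> T2 not in holders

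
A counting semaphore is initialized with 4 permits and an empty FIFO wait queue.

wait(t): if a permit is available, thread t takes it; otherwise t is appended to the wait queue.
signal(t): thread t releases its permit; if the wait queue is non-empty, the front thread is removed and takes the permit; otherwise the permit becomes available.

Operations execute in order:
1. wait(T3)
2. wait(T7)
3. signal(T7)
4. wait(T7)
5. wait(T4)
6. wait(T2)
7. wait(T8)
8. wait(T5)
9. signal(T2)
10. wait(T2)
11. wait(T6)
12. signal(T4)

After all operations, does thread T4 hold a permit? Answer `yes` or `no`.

Step 1: wait(T3) -> count=3 queue=[] holders={T3}
Step 2: wait(T7) -> count=2 queue=[] holders={T3,T7}
Step 3: signal(T7) -> count=3 queue=[] holders={T3}
Step 4: wait(T7) -> count=2 queue=[] holders={T3,T7}
Step 5: wait(T4) -> count=1 queue=[] holders={T3,T4,T7}
Step 6: wait(T2) -> count=0 queue=[] holders={T2,T3,T4,T7}
Step 7: wait(T8) -> count=0 queue=[T8] holders={T2,T3,T4,T7}
Step 8: wait(T5) -> count=0 queue=[T8,T5] holders={T2,T3,T4,T7}
Step 9: signal(T2) -> count=0 queue=[T5] holders={T3,T4,T7,T8}
Step 10: wait(T2) -> count=0 queue=[T5,T2] holders={T3,T4,T7,T8}
Step 11: wait(T6) -> count=0 queue=[T5,T2,T6] holders={T3,T4,T7,T8}
Step 12: signal(T4) -> count=0 queue=[T2,T6] holders={T3,T5,T7,T8}
Final holders: {T3,T5,T7,T8} -> T4 not in holders

Answer: no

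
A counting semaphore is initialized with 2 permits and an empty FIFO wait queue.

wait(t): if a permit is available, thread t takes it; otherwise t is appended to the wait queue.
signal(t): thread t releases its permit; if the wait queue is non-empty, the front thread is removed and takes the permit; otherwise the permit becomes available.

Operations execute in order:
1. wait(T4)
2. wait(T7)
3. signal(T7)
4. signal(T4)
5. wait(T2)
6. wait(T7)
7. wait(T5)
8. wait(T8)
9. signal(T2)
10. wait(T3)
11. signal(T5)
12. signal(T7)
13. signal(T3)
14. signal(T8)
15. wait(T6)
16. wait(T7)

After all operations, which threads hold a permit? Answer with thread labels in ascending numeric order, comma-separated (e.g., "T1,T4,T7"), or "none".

Answer: T6,T7

Derivation:
Step 1: wait(T4) -> count=1 queue=[] holders={T4}
Step 2: wait(T7) -> count=0 queue=[] holders={T4,T7}
Step 3: signal(T7) -> count=1 queue=[] holders={T4}
Step 4: signal(T4) -> count=2 queue=[] holders={none}
Step 5: wait(T2) -> count=1 queue=[] holders={T2}
Step 6: wait(T7) -> count=0 queue=[] holders={T2,T7}
Step 7: wait(T5) -> count=0 queue=[T5] holders={T2,T7}
Step 8: wait(T8) -> count=0 queue=[T5,T8] holders={T2,T7}
Step 9: signal(T2) -> count=0 queue=[T8] holders={T5,T7}
Step 10: wait(T3) -> count=0 queue=[T8,T3] holders={T5,T7}
Step 11: signal(T5) -> count=0 queue=[T3] holders={T7,T8}
Step 12: signal(T7) -> count=0 queue=[] holders={T3,T8}
Step 13: signal(T3) -> count=1 queue=[] holders={T8}
Step 14: signal(T8) -> count=2 queue=[] holders={none}
Step 15: wait(T6) -> count=1 queue=[] holders={T6}
Step 16: wait(T7) -> count=0 queue=[] holders={T6,T7}
Final holders: T6,T7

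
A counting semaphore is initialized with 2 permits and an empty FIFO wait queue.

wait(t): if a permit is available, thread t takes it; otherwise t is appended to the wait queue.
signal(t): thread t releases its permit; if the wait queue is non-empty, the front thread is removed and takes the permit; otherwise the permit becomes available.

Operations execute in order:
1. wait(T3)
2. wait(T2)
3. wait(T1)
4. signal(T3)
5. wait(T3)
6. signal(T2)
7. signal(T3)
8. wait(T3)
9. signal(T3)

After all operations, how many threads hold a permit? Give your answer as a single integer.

Answer: 1

Derivation:
Step 1: wait(T3) -> count=1 queue=[] holders={T3}
Step 2: wait(T2) -> count=0 queue=[] holders={T2,T3}
Step 3: wait(T1) -> count=0 queue=[T1] holders={T2,T3}
Step 4: signal(T3) -> count=0 queue=[] holders={T1,T2}
Step 5: wait(T3) -> count=0 queue=[T3] holders={T1,T2}
Step 6: signal(T2) -> count=0 queue=[] holders={T1,T3}
Step 7: signal(T3) -> count=1 queue=[] holders={T1}
Step 8: wait(T3) -> count=0 queue=[] holders={T1,T3}
Step 9: signal(T3) -> count=1 queue=[] holders={T1}
Final holders: {T1} -> 1 thread(s)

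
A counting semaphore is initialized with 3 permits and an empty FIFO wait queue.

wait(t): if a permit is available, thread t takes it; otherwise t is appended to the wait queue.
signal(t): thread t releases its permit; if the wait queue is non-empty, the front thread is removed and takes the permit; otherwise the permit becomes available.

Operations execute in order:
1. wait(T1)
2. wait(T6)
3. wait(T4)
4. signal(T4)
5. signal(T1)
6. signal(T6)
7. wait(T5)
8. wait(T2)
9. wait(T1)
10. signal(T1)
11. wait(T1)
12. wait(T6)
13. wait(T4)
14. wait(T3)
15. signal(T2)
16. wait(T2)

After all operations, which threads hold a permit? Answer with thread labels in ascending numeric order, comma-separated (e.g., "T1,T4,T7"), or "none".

Step 1: wait(T1) -> count=2 queue=[] holders={T1}
Step 2: wait(T6) -> count=1 queue=[] holders={T1,T6}
Step 3: wait(T4) -> count=0 queue=[] holders={T1,T4,T6}
Step 4: signal(T4) -> count=1 queue=[] holders={T1,T6}
Step 5: signal(T1) -> count=2 queue=[] holders={T6}
Step 6: signal(T6) -> count=3 queue=[] holders={none}
Step 7: wait(T5) -> count=2 queue=[] holders={T5}
Step 8: wait(T2) -> count=1 queue=[] holders={T2,T5}
Step 9: wait(T1) -> count=0 queue=[] holders={T1,T2,T5}
Step 10: signal(T1) -> count=1 queue=[] holders={T2,T5}
Step 11: wait(T1) -> count=0 queue=[] holders={T1,T2,T5}
Step 12: wait(T6) -> count=0 queue=[T6] holders={T1,T2,T5}
Step 13: wait(T4) -> count=0 queue=[T6,T4] holders={T1,T2,T5}
Step 14: wait(T3) -> count=0 queue=[T6,T4,T3] holders={T1,T2,T5}
Step 15: signal(T2) -> count=0 queue=[T4,T3] holders={T1,T5,T6}
Step 16: wait(T2) -> count=0 queue=[T4,T3,T2] holders={T1,T5,T6}
Final holders: T1,T5,T6

Answer: T1,T5,T6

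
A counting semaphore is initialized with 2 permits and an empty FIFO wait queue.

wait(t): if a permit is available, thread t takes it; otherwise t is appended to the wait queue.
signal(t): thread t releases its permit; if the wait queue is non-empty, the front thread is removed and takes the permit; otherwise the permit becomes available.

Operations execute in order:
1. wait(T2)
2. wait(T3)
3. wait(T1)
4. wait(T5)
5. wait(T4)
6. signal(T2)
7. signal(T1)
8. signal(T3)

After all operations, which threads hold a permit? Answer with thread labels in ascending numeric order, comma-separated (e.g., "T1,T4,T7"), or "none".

Step 1: wait(T2) -> count=1 queue=[] holders={T2}
Step 2: wait(T3) -> count=0 queue=[] holders={T2,T3}
Step 3: wait(T1) -> count=0 queue=[T1] holders={T2,T3}
Step 4: wait(T5) -> count=0 queue=[T1,T5] holders={T2,T3}
Step 5: wait(T4) -> count=0 queue=[T1,T5,T4] holders={T2,T3}
Step 6: signal(T2) -> count=0 queue=[T5,T4] holders={T1,T3}
Step 7: signal(T1) -> count=0 queue=[T4] holders={T3,T5}
Step 8: signal(T3) -> count=0 queue=[] holders={T4,T5}
Final holders: T4,T5

Answer: T4,T5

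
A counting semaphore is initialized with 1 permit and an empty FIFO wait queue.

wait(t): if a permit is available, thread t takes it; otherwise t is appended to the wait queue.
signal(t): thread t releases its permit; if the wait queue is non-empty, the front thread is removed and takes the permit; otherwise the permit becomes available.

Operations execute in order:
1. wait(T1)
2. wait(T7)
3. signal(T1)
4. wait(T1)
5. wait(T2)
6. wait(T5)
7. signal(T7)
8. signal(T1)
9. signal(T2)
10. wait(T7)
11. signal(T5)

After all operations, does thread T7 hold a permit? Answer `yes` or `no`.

Step 1: wait(T1) -> count=0 queue=[] holders={T1}
Step 2: wait(T7) -> count=0 queue=[T7] holders={T1}
Step 3: signal(T1) -> count=0 queue=[] holders={T7}
Step 4: wait(T1) -> count=0 queue=[T1] holders={T7}
Step 5: wait(T2) -> count=0 queue=[T1,T2] holders={T7}
Step 6: wait(T5) -> count=0 queue=[T1,T2,T5] holders={T7}
Step 7: signal(T7) -> count=0 queue=[T2,T5] holders={T1}
Step 8: signal(T1) -> count=0 queue=[T5] holders={T2}
Step 9: signal(T2) -> count=0 queue=[] holders={T5}
Step 10: wait(T7) -> count=0 queue=[T7] holders={T5}
Step 11: signal(T5) -> count=0 queue=[] holders={T7}
Final holders: {T7} -> T7 in holders

Answer: yes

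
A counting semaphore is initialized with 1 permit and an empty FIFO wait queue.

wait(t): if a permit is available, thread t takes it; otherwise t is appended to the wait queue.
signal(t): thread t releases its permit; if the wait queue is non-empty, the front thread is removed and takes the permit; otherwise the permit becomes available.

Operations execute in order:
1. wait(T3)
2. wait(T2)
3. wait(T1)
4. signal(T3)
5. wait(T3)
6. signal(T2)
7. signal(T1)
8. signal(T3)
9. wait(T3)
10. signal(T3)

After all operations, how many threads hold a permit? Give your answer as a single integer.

Answer: 0

Derivation:
Step 1: wait(T3) -> count=0 queue=[] holders={T3}
Step 2: wait(T2) -> count=0 queue=[T2] holders={T3}
Step 3: wait(T1) -> count=0 queue=[T2,T1] holders={T3}
Step 4: signal(T3) -> count=0 queue=[T1] holders={T2}
Step 5: wait(T3) -> count=0 queue=[T1,T3] holders={T2}
Step 6: signal(T2) -> count=0 queue=[T3] holders={T1}
Step 7: signal(T1) -> count=0 queue=[] holders={T3}
Step 8: signal(T3) -> count=1 queue=[] holders={none}
Step 9: wait(T3) -> count=0 queue=[] holders={T3}
Step 10: signal(T3) -> count=1 queue=[] holders={none}
Final holders: {none} -> 0 thread(s)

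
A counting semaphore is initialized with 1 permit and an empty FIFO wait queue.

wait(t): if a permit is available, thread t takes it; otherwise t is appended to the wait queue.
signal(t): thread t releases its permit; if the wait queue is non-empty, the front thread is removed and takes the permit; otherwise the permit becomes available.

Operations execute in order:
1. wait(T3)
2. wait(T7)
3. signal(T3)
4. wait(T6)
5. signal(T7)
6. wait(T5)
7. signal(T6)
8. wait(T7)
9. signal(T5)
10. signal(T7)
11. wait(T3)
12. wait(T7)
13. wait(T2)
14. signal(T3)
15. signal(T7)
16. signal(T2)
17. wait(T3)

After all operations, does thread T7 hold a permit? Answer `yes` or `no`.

Step 1: wait(T3) -> count=0 queue=[] holders={T3}
Step 2: wait(T7) -> count=0 queue=[T7] holders={T3}
Step 3: signal(T3) -> count=0 queue=[] holders={T7}
Step 4: wait(T6) -> count=0 queue=[T6] holders={T7}
Step 5: signal(T7) -> count=0 queue=[] holders={T6}
Step 6: wait(T5) -> count=0 queue=[T5] holders={T6}
Step 7: signal(T6) -> count=0 queue=[] holders={T5}
Step 8: wait(T7) -> count=0 queue=[T7] holders={T5}
Step 9: signal(T5) -> count=0 queue=[] holders={T7}
Step 10: signal(T7) -> count=1 queue=[] holders={none}
Step 11: wait(T3) -> count=0 queue=[] holders={T3}
Step 12: wait(T7) -> count=0 queue=[T7] holders={T3}
Step 13: wait(T2) -> count=0 queue=[T7,T2] holders={T3}
Step 14: signal(T3) -> count=0 queue=[T2] holders={T7}
Step 15: signal(T7) -> count=0 queue=[] holders={T2}
Step 16: signal(T2) -> count=1 queue=[] holders={none}
Step 17: wait(T3) -> count=0 queue=[] holders={T3}
Final holders: {T3} -> T7 not in holders

Answer: no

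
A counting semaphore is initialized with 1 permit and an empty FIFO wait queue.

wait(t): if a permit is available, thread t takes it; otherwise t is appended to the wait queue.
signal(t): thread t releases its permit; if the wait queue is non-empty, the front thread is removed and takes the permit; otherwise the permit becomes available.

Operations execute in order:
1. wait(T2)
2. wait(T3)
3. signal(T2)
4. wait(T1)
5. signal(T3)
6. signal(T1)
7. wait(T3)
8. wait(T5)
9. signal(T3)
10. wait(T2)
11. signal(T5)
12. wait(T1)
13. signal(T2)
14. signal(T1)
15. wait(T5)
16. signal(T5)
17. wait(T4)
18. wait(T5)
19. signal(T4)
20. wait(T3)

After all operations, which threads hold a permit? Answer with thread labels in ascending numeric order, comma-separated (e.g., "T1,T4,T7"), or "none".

Answer: T5

Derivation:
Step 1: wait(T2) -> count=0 queue=[] holders={T2}
Step 2: wait(T3) -> count=0 queue=[T3] holders={T2}
Step 3: signal(T2) -> count=0 queue=[] holders={T3}
Step 4: wait(T1) -> count=0 queue=[T1] holders={T3}
Step 5: signal(T3) -> count=0 queue=[] holders={T1}
Step 6: signal(T1) -> count=1 queue=[] holders={none}
Step 7: wait(T3) -> count=0 queue=[] holders={T3}
Step 8: wait(T5) -> count=0 queue=[T5] holders={T3}
Step 9: signal(T3) -> count=0 queue=[] holders={T5}
Step 10: wait(T2) -> count=0 queue=[T2] holders={T5}
Step 11: signal(T5) -> count=0 queue=[] holders={T2}
Step 12: wait(T1) -> count=0 queue=[T1] holders={T2}
Step 13: signal(T2) -> count=0 queue=[] holders={T1}
Step 14: signal(T1) -> count=1 queue=[] holders={none}
Step 15: wait(T5) -> count=0 queue=[] holders={T5}
Step 16: signal(T5) -> count=1 queue=[] holders={none}
Step 17: wait(T4) -> count=0 queue=[] holders={T4}
Step 18: wait(T5) -> count=0 queue=[T5] holders={T4}
Step 19: signal(T4) -> count=0 queue=[] holders={T5}
Step 20: wait(T3) -> count=0 queue=[T3] holders={T5}
Final holders: T5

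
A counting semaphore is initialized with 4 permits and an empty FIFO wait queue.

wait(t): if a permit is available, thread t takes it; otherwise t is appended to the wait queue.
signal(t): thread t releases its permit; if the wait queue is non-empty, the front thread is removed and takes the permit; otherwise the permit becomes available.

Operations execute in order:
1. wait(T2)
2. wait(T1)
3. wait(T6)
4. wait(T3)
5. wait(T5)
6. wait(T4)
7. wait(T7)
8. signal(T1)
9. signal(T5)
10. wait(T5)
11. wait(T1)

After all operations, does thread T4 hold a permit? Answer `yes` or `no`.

Step 1: wait(T2) -> count=3 queue=[] holders={T2}
Step 2: wait(T1) -> count=2 queue=[] holders={T1,T2}
Step 3: wait(T6) -> count=1 queue=[] holders={T1,T2,T6}
Step 4: wait(T3) -> count=0 queue=[] holders={T1,T2,T3,T6}
Step 5: wait(T5) -> count=0 queue=[T5] holders={T1,T2,T3,T6}
Step 6: wait(T4) -> count=0 queue=[T5,T4] holders={T1,T2,T3,T6}
Step 7: wait(T7) -> count=0 queue=[T5,T4,T7] holders={T1,T2,T3,T6}
Step 8: signal(T1) -> count=0 queue=[T4,T7] holders={T2,T3,T5,T6}
Step 9: signal(T5) -> count=0 queue=[T7] holders={T2,T3,T4,T6}
Step 10: wait(T5) -> count=0 queue=[T7,T5] holders={T2,T3,T4,T6}
Step 11: wait(T1) -> count=0 queue=[T7,T5,T1] holders={T2,T3,T4,T6}
Final holders: {T2,T3,T4,T6} -> T4 in holders

Answer: yes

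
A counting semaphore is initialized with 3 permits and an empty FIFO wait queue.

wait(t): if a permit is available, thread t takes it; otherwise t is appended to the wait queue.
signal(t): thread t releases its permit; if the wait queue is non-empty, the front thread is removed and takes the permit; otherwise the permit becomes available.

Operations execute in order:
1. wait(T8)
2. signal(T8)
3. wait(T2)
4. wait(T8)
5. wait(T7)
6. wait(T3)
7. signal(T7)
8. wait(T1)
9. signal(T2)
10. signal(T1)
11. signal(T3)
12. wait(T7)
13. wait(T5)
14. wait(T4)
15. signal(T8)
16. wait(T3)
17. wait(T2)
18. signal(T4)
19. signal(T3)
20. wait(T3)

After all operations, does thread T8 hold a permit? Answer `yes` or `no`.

Answer: no

Derivation:
Step 1: wait(T8) -> count=2 queue=[] holders={T8}
Step 2: signal(T8) -> count=3 queue=[] holders={none}
Step 3: wait(T2) -> count=2 queue=[] holders={T2}
Step 4: wait(T8) -> count=1 queue=[] holders={T2,T8}
Step 5: wait(T7) -> count=0 queue=[] holders={T2,T7,T8}
Step 6: wait(T3) -> count=0 queue=[T3] holders={T2,T7,T8}
Step 7: signal(T7) -> count=0 queue=[] holders={T2,T3,T8}
Step 8: wait(T1) -> count=0 queue=[T1] holders={T2,T3,T8}
Step 9: signal(T2) -> count=0 queue=[] holders={T1,T3,T8}
Step 10: signal(T1) -> count=1 queue=[] holders={T3,T8}
Step 11: signal(T3) -> count=2 queue=[] holders={T8}
Step 12: wait(T7) -> count=1 queue=[] holders={T7,T8}
Step 13: wait(T5) -> count=0 queue=[] holders={T5,T7,T8}
Step 14: wait(T4) -> count=0 queue=[T4] holders={T5,T7,T8}
Step 15: signal(T8) -> count=0 queue=[] holders={T4,T5,T7}
Step 16: wait(T3) -> count=0 queue=[T3] holders={T4,T5,T7}
Step 17: wait(T2) -> count=0 queue=[T3,T2] holders={T4,T5,T7}
Step 18: signal(T4) -> count=0 queue=[T2] holders={T3,T5,T7}
Step 19: signal(T3) -> count=0 queue=[] holders={T2,T5,T7}
Step 20: wait(T3) -> count=0 queue=[T3] holders={T2,T5,T7}
Final holders: {T2,T5,T7} -> T8 not in holders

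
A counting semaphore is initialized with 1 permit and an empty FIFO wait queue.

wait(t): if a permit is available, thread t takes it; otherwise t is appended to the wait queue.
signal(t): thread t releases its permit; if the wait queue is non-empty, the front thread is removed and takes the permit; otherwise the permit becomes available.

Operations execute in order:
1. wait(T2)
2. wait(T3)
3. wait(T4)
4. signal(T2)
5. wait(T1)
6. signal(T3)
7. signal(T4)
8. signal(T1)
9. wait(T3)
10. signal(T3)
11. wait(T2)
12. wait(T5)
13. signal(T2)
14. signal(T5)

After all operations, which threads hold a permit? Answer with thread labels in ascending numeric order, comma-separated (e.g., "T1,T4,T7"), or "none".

Answer: none

Derivation:
Step 1: wait(T2) -> count=0 queue=[] holders={T2}
Step 2: wait(T3) -> count=0 queue=[T3] holders={T2}
Step 3: wait(T4) -> count=0 queue=[T3,T4] holders={T2}
Step 4: signal(T2) -> count=0 queue=[T4] holders={T3}
Step 5: wait(T1) -> count=0 queue=[T4,T1] holders={T3}
Step 6: signal(T3) -> count=0 queue=[T1] holders={T4}
Step 7: signal(T4) -> count=0 queue=[] holders={T1}
Step 8: signal(T1) -> count=1 queue=[] holders={none}
Step 9: wait(T3) -> count=0 queue=[] holders={T3}
Step 10: signal(T3) -> count=1 queue=[] holders={none}
Step 11: wait(T2) -> count=0 queue=[] holders={T2}
Step 12: wait(T5) -> count=0 queue=[T5] holders={T2}
Step 13: signal(T2) -> count=0 queue=[] holders={T5}
Step 14: signal(T5) -> count=1 queue=[] holders={none}
Final holders: none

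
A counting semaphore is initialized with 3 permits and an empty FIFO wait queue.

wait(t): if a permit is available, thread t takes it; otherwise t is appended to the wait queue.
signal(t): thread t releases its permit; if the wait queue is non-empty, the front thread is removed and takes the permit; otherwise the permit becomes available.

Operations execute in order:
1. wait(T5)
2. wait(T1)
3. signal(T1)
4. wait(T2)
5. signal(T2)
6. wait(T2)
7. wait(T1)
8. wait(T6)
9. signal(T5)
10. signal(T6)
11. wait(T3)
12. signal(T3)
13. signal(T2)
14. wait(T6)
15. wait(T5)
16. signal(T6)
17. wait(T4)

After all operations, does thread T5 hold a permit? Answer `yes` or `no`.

Answer: yes

Derivation:
Step 1: wait(T5) -> count=2 queue=[] holders={T5}
Step 2: wait(T1) -> count=1 queue=[] holders={T1,T5}
Step 3: signal(T1) -> count=2 queue=[] holders={T5}
Step 4: wait(T2) -> count=1 queue=[] holders={T2,T5}
Step 5: signal(T2) -> count=2 queue=[] holders={T5}
Step 6: wait(T2) -> count=1 queue=[] holders={T2,T5}
Step 7: wait(T1) -> count=0 queue=[] holders={T1,T2,T5}
Step 8: wait(T6) -> count=0 queue=[T6] holders={T1,T2,T5}
Step 9: signal(T5) -> count=0 queue=[] holders={T1,T2,T6}
Step 10: signal(T6) -> count=1 queue=[] holders={T1,T2}
Step 11: wait(T3) -> count=0 queue=[] holders={T1,T2,T3}
Step 12: signal(T3) -> count=1 queue=[] holders={T1,T2}
Step 13: signal(T2) -> count=2 queue=[] holders={T1}
Step 14: wait(T6) -> count=1 queue=[] holders={T1,T6}
Step 15: wait(T5) -> count=0 queue=[] holders={T1,T5,T6}
Step 16: signal(T6) -> count=1 queue=[] holders={T1,T5}
Step 17: wait(T4) -> count=0 queue=[] holders={T1,T4,T5}
Final holders: {T1,T4,T5} -> T5 in holders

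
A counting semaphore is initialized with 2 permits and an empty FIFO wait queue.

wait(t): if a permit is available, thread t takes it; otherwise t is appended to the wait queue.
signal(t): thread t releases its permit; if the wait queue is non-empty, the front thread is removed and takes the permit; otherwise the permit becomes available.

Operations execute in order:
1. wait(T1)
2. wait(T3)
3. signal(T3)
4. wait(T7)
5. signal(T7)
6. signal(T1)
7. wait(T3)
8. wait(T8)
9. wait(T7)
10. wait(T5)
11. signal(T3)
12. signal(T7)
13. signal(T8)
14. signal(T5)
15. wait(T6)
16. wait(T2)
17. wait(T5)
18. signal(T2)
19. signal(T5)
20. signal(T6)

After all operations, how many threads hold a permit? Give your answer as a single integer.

Step 1: wait(T1) -> count=1 queue=[] holders={T1}
Step 2: wait(T3) -> count=0 queue=[] holders={T1,T3}
Step 3: signal(T3) -> count=1 queue=[] holders={T1}
Step 4: wait(T7) -> count=0 queue=[] holders={T1,T7}
Step 5: signal(T7) -> count=1 queue=[] holders={T1}
Step 6: signal(T1) -> count=2 queue=[] holders={none}
Step 7: wait(T3) -> count=1 queue=[] holders={T3}
Step 8: wait(T8) -> count=0 queue=[] holders={T3,T8}
Step 9: wait(T7) -> count=0 queue=[T7] holders={T3,T8}
Step 10: wait(T5) -> count=0 queue=[T7,T5] holders={T3,T8}
Step 11: signal(T3) -> count=0 queue=[T5] holders={T7,T8}
Step 12: signal(T7) -> count=0 queue=[] holders={T5,T8}
Step 13: signal(T8) -> count=1 queue=[] holders={T5}
Step 14: signal(T5) -> count=2 queue=[] holders={none}
Step 15: wait(T6) -> count=1 queue=[] holders={T6}
Step 16: wait(T2) -> count=0 queue=[] holders={T2,T6}
Step 17: wait(T5) -> count=0 queue=[T5] holders={T2,T6}
Step 18: signal(T2) -> count=0 queue=[] holders={T5,T6}
Step 19: signal(T5) -> count=1 queue=[] holders={T6}
Step 20: signal(T6) -> count=2 queue=[] holders={none}
Final holders: {none} -> 0 thread(s)

Answer: 0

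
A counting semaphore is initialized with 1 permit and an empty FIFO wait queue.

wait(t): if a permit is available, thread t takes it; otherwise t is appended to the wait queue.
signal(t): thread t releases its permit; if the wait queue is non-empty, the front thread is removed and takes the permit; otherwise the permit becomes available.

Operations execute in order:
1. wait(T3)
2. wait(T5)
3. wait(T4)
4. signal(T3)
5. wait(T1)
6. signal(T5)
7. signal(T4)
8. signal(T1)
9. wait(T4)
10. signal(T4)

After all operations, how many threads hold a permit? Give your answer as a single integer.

Step 1: wait(T3) -> count=0 queue=[] holders={T3}
Step 2: wait(T5) -> count=0 queue=[T5] holders={T3}
Step 3: wait(T4) -> count=0 queue=[T5,T4] holders={T3}
Step 4: signal(T3) -> count=0 queue=[T4] holders={T5}
Step 5: wait(T1) -> count=0 queue=[T4,T1] holders={T5}
Step 6: signal(T5) -> count=0 queue=[T1] holders={T4}
Step 7: signal(T4) -> count=0 queue=[] holders={T1}
Step 8: signal(T1) -> count=1 queue=[] holders={none}
Step 9: wait(T4) -> count=0 queue=[] holders={T4}
Step 10: signal(T4) -> count=1 queue=[] holders={none}
Final holders: {none} -> 0 thread(s)

Answer: 0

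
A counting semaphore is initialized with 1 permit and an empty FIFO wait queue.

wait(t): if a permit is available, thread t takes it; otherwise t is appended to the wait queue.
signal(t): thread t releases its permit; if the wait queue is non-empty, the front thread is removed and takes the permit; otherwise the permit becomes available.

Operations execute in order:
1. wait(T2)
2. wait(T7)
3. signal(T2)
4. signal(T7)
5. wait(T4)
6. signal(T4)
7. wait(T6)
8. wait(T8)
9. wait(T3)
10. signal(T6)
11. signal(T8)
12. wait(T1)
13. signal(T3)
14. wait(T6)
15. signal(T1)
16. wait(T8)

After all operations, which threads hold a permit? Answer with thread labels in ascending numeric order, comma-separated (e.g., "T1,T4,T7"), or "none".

Answer: T6

Derivation:
Step 1: wait(T2) -> count=0 queue=[] holders={T2}
Step 2: wait(T7) -> count=0 queue=[T7] holders={T2}
Step 3: signal(T2) -> count=0 queue=[] holders={T7}
Step 4: signal(T7) -> count=1 queue=[] holders={none}
Step 5: wait(T4) -> count=0 queue=[] holders={T4}
Step 6: signal(T4) -> count=1 queue=[] holders={none}
Step 7: wait(T6) -> count=0 queue=[] holders={T6}
Step 8: wait(T8) -> count=0 queue=[T8] holders={T6}
Step 9: wait(T3) -> count=0 queue=[T8,T3] holders={T6}
Step 10: signal(T6) -> count=0 queue=[T3] holders={T8}
Step 11: signal(T8) -> count=0 queue=[] holders={T3}
Step 12: wait(T1) -> count=0 queue=[T1] holders={T3}
Step 13: signal(T3) -> count=0 queue=[] holders={T1}
Step 14: wait(T6) -> count=0 queue=[T6] holders={T1}
Step 15: signal(T1) -> count=0 queue=[] holders={T6}
Step 16: wait(T8) -> count=0 queue=[T8] holders={T6}
Final holders: T6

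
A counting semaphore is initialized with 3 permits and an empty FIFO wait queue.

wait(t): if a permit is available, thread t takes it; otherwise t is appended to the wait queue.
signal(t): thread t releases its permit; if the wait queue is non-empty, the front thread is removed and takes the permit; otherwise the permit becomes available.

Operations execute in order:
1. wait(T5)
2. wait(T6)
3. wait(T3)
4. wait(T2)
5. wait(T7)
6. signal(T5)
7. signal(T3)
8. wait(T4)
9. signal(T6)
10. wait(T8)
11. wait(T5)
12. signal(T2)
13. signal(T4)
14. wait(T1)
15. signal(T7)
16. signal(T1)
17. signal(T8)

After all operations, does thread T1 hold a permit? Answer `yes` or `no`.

Answer: no

Derivation:
Step 1: wait(T5) -> count=2 queue=[] holders={T5}
Step 2: wait(T6) -> count=1 queue=[] holders={T5,T6}
Step 3: wait(T3) -> count=0 queue=[] holders={T3,T5,T6}
Step 4: wait(T2) -> count=0 queue=[T2] holders={T3,T5,T6}
Step 5: wait(T7) -> count=0 queue=[T2,T7] holders={T3,T5,T6}
Step 6: signal(T5) -> count=0 queue=[T7] holders={T2,T3,T6}
Step 7: signal(T3) -> count=0 queue=[] holders={T2,T6,T7}
Step 8: wait(T4) -> count=0 queue=[T4] holders={T2,T6,T7}
Step 9: signal(T6) -> count=0 queue=[] holders={T2,T4,T7}
Step 10: wait(T8) -> count=0 queue=[T8] holders={T2,T4,T7}
Step 11: wait(T5) -> count=0 queue=[T8,T5] holders={T2,T4,T7}
Step 12: signal(T2) -> count=0 queue=[T5] holders={T4,T7,T8}
Step 13: signal(T4) -> count=0 queue=[] holders={T5,T7,T8}
Step 14: wait(T1) -> count=0 queue=[T1] holders={T5,T7,T8}
Step 15: signal(T7) -> count=0 queue=[] holders={T1,T5,T8}
Step 16: signal(T1) -> count=1 queue=[] holders={T5,T8}
Step 17: signal(T8) -> count=2 queue=[] holders={T5}
Final holders: {T5} -> T1 not in holders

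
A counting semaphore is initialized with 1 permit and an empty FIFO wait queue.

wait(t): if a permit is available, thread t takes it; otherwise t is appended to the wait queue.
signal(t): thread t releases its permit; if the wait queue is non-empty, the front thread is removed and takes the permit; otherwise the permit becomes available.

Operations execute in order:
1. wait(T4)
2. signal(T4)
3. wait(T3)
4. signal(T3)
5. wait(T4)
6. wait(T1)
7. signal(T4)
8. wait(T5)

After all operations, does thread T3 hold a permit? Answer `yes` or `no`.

Step 1: wait(T4) -> count=0 queue=[] holders={T4}
Step 2: signal(T4) -> count=1 queue=[] holders={none}
Step 3: wait(T3) -> count=0 queue=[] holders={T3}
Step 4: signal(T3) -> count=1 queue=[] holders={none}
Step 5: wait(T4) -> count=0 queue=[] holders={T4}
Step 6: wait(T1) -> count=0 queue=[T1] holders={T4}
Step 7: signal(T4) -> count=0 queue=[] holders={T1}
Step 8: wait(T5) -> count=0 queue=[T5] holders={T1}
Final holders: {T1} -> T3 not in holders

Answer: no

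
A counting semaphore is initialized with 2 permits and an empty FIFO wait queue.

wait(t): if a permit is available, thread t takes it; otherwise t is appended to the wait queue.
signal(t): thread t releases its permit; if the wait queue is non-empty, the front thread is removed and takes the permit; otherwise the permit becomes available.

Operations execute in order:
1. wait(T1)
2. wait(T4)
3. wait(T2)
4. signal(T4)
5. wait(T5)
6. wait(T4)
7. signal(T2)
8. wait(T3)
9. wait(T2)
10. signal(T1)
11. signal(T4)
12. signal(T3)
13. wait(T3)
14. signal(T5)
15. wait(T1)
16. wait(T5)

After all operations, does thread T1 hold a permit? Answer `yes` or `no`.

Step 1: wait(T1) -> count=1 queue=[] holders={T1}
Step 2: wait(T4) -> count=0 queue=[] holders={T1,T4}
Step 3: wait(T2) -> count=0 queue=[T2] holders={T1,T4}
Step 4: signal(T4) -> count=0 queue=[] holders={T1,T2}
Step 5: wait(T5) -> count=0 queue=[T5] holders={T1,T2}
Step 6: wait(T4) -> count=0 queue=[T5,T4] holders={T1,T2}
Step 7: signal(T2) -> count=0 queue=[T4] holders={T1,T5}
Step 8: wait(T3) -> count=0 queue=[T4,T3] holders={T1,T5}
Step 9: wait(T2) -> count=0 queue=[T4,T3,T2] holders={T1,T5}
Step 10: signal(T1) -> count=0 queue=[T3,T2] holders={T4,T5}
Step 11: signal(T4) -> count=0 queue=[T2] holders={T3,T5}
Step 12: signal(T3) -> count=0 queue=[] holders={T2,T5}
Step 13: wait(T3) -> count=0 queue=[T3] holders={T2,T5}
Step 14: signal(T5) -> count=0 queue=[] holders={T2,T3}
Step 15: wait(T1) -> count=0 queue=[T1] holders={T2,T3}
Step 16: wait(T5) -> count=0 queue=[T1,T5] holders={T2,T3}
Final holders: {T2,T3} -> T1 not in holders

Answer: no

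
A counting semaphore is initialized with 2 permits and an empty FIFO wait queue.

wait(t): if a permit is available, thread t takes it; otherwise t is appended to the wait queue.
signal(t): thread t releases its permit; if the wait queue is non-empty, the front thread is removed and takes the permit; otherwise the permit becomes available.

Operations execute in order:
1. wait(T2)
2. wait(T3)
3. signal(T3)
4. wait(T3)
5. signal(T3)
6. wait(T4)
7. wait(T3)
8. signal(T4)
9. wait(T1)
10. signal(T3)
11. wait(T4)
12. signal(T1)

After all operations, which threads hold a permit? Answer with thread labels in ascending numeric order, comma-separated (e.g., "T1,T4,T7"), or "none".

Step 1: wait(T2) -> count=1 queue=[] holders={T2}
Step 2: wait(T3) -> count=0 queue=[] holders={T2,T3}
Step 3: signal(T3) -> count=1 queue=[] holders={T2}
Step 4: wait(T3) -> count=0 queue=[] holders={T2,T3}
Step 5: signal(T3) -> count=1 queue=[] holders={T2}
Step 6: wait(T4) -> count=0 queue=[] holders={T2,T4}
Step 7: wait(T3) -> count=0 queue=[T3] holders={T2,T4}
Step 8: signal(T4) -> count=0 queue=[] holders={T2,T3}
Step 9: wait(T1) -> count=0 queue=[T1] holders={T2,T3}
Step 10: signal(T3) -> count=0 queue=[] holders={T1,T2}
Step 11: wait(T4) -> count=0 queue=[T4] holders={T1,T2}
Step 12: signal(T1) -> count=0 queue=[] holders={T2,T4}
Final holders: T2,T4

Answer: T2,T4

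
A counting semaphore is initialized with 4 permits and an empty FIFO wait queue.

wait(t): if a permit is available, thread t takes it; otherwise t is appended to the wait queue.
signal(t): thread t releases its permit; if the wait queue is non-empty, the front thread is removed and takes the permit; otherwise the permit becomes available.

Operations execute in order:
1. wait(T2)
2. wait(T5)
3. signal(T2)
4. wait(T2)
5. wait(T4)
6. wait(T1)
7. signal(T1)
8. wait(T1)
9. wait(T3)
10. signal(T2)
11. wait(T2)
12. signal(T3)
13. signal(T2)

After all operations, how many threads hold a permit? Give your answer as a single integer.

Step 1: wait(T2) -> count=3 queue=[] holders={T2}
Step 2: wait(T5) -> count=2 queue=[] holders={T2,T5}
Step 3: signal(T2) -> count=3 queue=[] holders={T5}
Step 4: wait(T2) -> count=2 queue=[] holders={T2,T5}
Step 5: wait(T4) -> count=1 queue=[] holders={T2,T4,T5}
Step 6: wait(T1) -> count=0 queue=[] holders={T1,T2,T4,T5}
Step 7: signal(T1) -> count=1 queue=[] holders={T2,T4,T5}
Step 8: wait(T1) -> count=0 queue=[] holders={T1,T2,T4,T5}
Step 9: wait(T3) -> count=0 queue=[T3] holders={T1,T2,T4,T5}
Step 10: signal(T2) -> count=0 queue=[] holders={T1,T3,T4,T5}
Step 11: wait(T2) -> count=0 queue=[T2] holders={T1,T3,T4,T5}
Step 12: signal(T3) -> count=0 queue=[] holders={T1,T2,T4,T5}
Step 13: signal(T2) -> count=1 queue=[] holders={T1,T4,T5}
Final holders: {T1,T4,T5} -> 3 thread(s)

Answer: 3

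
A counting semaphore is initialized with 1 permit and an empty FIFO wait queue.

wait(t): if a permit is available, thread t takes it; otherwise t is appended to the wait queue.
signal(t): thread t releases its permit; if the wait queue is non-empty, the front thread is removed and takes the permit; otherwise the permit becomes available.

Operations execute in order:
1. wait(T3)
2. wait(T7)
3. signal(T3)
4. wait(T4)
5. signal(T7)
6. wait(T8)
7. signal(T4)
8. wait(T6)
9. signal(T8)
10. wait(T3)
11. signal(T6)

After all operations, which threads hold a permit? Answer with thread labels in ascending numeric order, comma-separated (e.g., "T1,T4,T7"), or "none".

Step 1: wait(T3) -> count=0 queue=[] holders={T3}
Step 2: wait(T7) -> count=0 queue=[T7] holders={T3}
Step 3: signal(T3) -> count=0 queue=[] holders={T7}
Step 4: wait(T4) -> count=0 queue=[T4] holders={T7}
Step 5: signal(T7) -> count=0 queue=[] holders={T4}
Step 6: wait(T8) -> count=0 queue=[T8] holders={T4}
Step 7: signal(T4) -> count=0 queue=[] holders={T8}
Step 8: wait(T6) -> count=0 queue=[T6] holders={T8}
Step 9: signal(T8) -> count=0 queue=[] holders={T6}
Step 10: wait(T3) -> count=0 queue=[T3] holders={T6}
Step 11: signal(T6) -> count=0 queue=[] holders={T3}
Final holders: T3

Answer: T3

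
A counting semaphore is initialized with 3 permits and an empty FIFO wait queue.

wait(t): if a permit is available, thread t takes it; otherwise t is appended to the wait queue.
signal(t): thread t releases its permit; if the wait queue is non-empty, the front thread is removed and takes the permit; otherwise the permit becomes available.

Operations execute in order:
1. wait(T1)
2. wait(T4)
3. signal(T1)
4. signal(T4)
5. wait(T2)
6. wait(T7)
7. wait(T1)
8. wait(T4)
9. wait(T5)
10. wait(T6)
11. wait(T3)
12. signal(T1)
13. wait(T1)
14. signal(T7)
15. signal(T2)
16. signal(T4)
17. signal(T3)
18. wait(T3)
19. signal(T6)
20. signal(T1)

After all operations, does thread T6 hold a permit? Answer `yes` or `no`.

Answer: no

Derivation:
Step 1: wait(T1) -> count=2 queue=[] holders={T1}
Step 2: wait(T4) -> count=1 queue=[] holders={T1,T4}
Step 3: signal(T1) -> count=2 queue=[] holders={T4}
Step 4: signal(T4) -> count=3 queue=[] holders={none}
Step 5: wait(T2) -> count=2 queue=[] holders={T2}
Step 6: wait(T7) -> count=1 queue=[] holders={T2,T7}
Step 7: wait(T1) -> count=0 queue=[] holders={T1,T2,T7}
Step 8: wait(T4) -> count=0 queue=[T4] holders={T1,T2,T7}
Step 9: wait(T5) -> count=0 queue=[T4,T5] holders={T1,T2,T7}
Step 10: wait(T6) -> count=0 queue=[T4,T5,T6] holders={T1,T2,T7}
Step 11: wait(T3) -> count=0 queue=[T4,T5,T6,T3] holders={T1,T2,T7}
Step 12: signal(T1) -> count=0 queue=[T5,T6,T3] holders={T2,T4,T7}
Step 13: wait(T1) -> count=0 queue=[T5,T6,T3,T1] holders={T2,T4,T7}
Step 14: signal(T7) -> count=0 queue=[T6,T3,T1] holders={T2,T4,T5}
Step 15: signal(T2) -> count=0 queue=[T3,T1] holders={T4,T5,T6}
Step 16: signal(T4) -> count=0 queue=[T1] holders={T3,T5,T6}
Step 17: signal(T3) -> count=0 queue=[] holders={T1,T5,T6}
Step 18: wait(T3) -> count=0 queue=[T3] holders={T1,T5,T6}
Step 19: signal(T6) -> count=0 queue=[] holders={T1,T3,T5}
Step 20: signal(T1) -> count=1 queue=[] holders={T3,T5}
Final holders: {T3,T5} -> T6 not in holders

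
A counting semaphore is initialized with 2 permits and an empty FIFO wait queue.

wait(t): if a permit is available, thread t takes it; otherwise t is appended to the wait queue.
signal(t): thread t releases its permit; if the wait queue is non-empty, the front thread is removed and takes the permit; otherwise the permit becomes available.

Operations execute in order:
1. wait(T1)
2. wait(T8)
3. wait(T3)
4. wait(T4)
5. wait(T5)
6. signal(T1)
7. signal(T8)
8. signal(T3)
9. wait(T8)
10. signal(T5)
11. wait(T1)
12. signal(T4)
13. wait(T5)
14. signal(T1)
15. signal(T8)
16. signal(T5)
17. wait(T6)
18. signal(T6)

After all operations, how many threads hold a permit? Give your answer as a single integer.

Step 1: wait(T1) -> count=1 queue=[] holders={T1}
Step 2: wait(T8) -> count=0 queue=[] holders={T1,T8}
Step 3: wait(T3) -> count=0 queue=[T3] holders={T1,T8}
Step 4: wait(T4) -> count=0 queue=[T3,T4] holders={T1,T8}
Step 5: wait(T5) -> count=0 queue=[T3,T4,T5] holders={T1,T8}
Step 6: signal(T1) -> count=0 queue=[T4,T5] holders={T3,T8}
Step 7: signal(T8) -> count=0 queue=[T5] holders={T3,T4}
Step 8: signal(T3) -> count=0 queue=[] holders={T4,T5}
Step 9: wait(T8) -> count=0 queue=[T8] holders={T4,T5}
Step 10: signal(T5) -> count=0 queue=[] holders={T4,T8}
Step 11: wait(T1) -> count=0 queue=[T1] holders={T4,T8}
Step 12: signal(T4) -> count=0 queue=[] holders={T1,T8}
Step 13: wait(T5) -> count=0 queue=[T5] holders={T1,T8}
Step 14: signal(T1) -> count=0 queue=[] holders={T5,T8}
Step 15: signal(T8) -> count=1 queue=[] holders={T5}
Step 16: signal(T5) -> count=2 queue=[] holders={none}
Step 17: wait(T6) -> count=1 queue=[] holders={T6}
Step 18: signal(T6) -> count=2 queue=[] holders={none}
Final holders: {none} -> 0 thread(s)

Answer: 0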